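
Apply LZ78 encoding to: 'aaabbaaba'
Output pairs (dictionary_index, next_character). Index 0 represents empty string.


LZ78 encoding steps:
Dictionary: {0: ''}
Step 1: w='' (idx 0), next='a' -> output (0, 'a'), add 'a' as idx 1
Step 2: w='a' (idx 1), next='a' -> output (1, 'a'), add 'aa' as idx 2
Step 3: w='' (idx 0), next='b' -> output (0, 'b'), add 'b' as idx 3
Step 4: w='b' (idx 3), next='a' -> output (3, 'a'), add 'ba' as idx 4
Step 5: w='a' (idx 1), next='b' -> output (1, 'b'), add 'ab' as idx 5
Step 6: w='a' (idx 1), end of input -> output (1, '')


Encoded: [(0, 'a'), (1, 'a'), (0, 'b'), (3, 'a'), (1, 'b'), (1, '')]


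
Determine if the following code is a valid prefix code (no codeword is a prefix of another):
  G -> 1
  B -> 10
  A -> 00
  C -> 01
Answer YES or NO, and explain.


Checking each pair (does one codeword prefix another?):
  G='1' vs B='10': prefix -- VIOLATION

NO -- this is NOT a valid prefix code. G (1) is a prefix of B (10).


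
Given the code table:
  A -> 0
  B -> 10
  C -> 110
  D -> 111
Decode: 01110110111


Decoding:
0 -> A
111 -> D
0 -> A
110 -> C
111 -> D


Result: ADACD


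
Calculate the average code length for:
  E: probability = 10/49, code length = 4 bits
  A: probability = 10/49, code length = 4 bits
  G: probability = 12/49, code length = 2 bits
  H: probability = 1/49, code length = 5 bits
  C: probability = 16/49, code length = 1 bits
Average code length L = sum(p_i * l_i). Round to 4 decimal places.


Weighted contributions p_i * l_i:
  E: (10/49) * 4 = 40/49
  A: (10/49) * 4 = 40/49
  G: (12/49) * 2 = 24/49
  H: (1/49) * 5 = 5/49
  C: (16/49) * 1 = 16/49
Sum = (40 + 40 + 24 + 5 + 16)/49 = 125/49

L = 125/49 = 2.5510 bits/symbol


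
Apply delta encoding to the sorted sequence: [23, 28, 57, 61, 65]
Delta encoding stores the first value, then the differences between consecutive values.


First value: 23
Deltas:
  28 - 23 = 5
  57 - 28 = 29
  61 - 57 = 4
  65 - 61 = 4


Delta encoded: [23, 5, 29, 4, 4]


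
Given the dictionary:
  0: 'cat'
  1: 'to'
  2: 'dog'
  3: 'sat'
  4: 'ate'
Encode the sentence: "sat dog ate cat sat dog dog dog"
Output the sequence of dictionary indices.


Look up each word in the dictionary:
  'sat' -> 3
  'dog' -> 2
  'ate' -> 4
  'cat' -> 0
  'sat' -> 3
  'dog' -> 2
  'dog' -> 2
  'dog' -> 2

Encoded: [3, 2, 4, 0, 3, 2, 2, 2]


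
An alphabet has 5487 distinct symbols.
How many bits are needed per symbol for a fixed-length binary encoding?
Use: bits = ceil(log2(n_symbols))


log2(5487) = 12.4218
Bracket: 2^12 = 4096 < 5487 <= 2^13 = 8192
So ceil(log2(5487)) = 13

bits = ceil(log2(5487)) = ceil(12.4218) = 13 bits


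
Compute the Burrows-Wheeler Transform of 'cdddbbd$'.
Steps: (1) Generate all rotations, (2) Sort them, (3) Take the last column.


Rotations (sorted):
  0: $cdddbbd -> last char: d
  1: bbd$cddd -> last char: d
  2: bd$cdddb -> last char: b
  3: cdddbbd$ -> last char: $
  4: d$cdddbb -> last char: b
  5: dbbd$cdd -> last char: d
  6: ddbbd$cd -> last char: d
  7: dddbbd$c -> last char: c


BWT = ddb$bddc


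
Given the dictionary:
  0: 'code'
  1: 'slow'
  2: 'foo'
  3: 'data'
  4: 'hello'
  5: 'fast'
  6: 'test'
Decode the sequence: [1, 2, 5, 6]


Look up each index in the dictionary:
  1 -> 'slow'
  2 -> 'foo'
  5 -> 'fast'
  6 -> 'test'

Decoded: "slow foo fast test"


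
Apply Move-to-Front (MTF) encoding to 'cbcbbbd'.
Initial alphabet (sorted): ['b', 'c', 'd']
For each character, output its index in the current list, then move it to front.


MTF encoding:
'c': index 1 in ['b', 'c', 'd'] -> ['c', 'b', 'd']
'b': index 1 in ['c', 'b', 'd'] -> ['b', 'c', 'd']
'c': index 1 in ['b', 'c', 'd'] -> ['c', 'b', 'd']
'b': index 1 in ['c', 'b', 'd'] -> ['b', 'c', 'd']
'b': index 0 in ['b', 'c', 'd'] -> ['b', 'c', 'd']
'b': index 0 in ['b', 'c', 'd'] -> ['b', 'c', 'd']
'd': index 2 in ['b', 'c', 'd'] -> ['d', 'b', 'c']


Output: [1, 1, 1, 1, 0, 0, 2]


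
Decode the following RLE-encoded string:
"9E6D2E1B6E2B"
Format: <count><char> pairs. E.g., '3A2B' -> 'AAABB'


Expanding each <count><char> pair:
  9E -> 'EEEEEEEEE'
  6D -> 'DDDDDD'
  2E -> 'EE'
  1B -> 'B'
  6E -> 'EEEEEE'
  2B -> 'BB'

Decoded = EEEEEEEEEDDDDDDEEBEEEEEEBB


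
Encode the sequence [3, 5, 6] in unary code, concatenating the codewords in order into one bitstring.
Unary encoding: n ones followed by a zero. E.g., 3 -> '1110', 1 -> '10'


Encode each number as n ones followed by a terminating 0:
  3 -> 1110 (4 bits)
  5 -> 111110 (6 bits)
  6 -> 1111110 (7 bits)
Total length = 4 + 6 + 7 = 17 bits.

Unary([3, 5, 6]) = 11101111101111110 (17 bits)


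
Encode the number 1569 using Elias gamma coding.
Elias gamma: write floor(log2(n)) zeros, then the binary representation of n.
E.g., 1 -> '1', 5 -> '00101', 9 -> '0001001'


num_bits = floor(log2(1569)) + 1 = 11
leading_zeros = num_bits - 1 = 10
binary(1569) = 11000100001

Elias gamma(1569) = '0000000000' + '11000100001' = 000000000011000100001 (21 bits)


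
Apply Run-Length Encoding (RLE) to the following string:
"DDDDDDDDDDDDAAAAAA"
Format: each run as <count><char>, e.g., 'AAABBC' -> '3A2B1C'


Scanning runs left to right:
  i=0: run of 'D' x 12 -> '12D'
  i=12: run of 'A' x 6 -> '6A'

RLE = 12D6A


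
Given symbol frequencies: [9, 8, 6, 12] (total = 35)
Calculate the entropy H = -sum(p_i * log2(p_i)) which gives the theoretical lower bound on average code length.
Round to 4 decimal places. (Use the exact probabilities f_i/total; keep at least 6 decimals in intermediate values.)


Per-symbol terms -p_i * log2(p_i) with p_i = f_i/35:
  p = 9/35 = 0.257143: log2(p) = -1.959358, -p*log2(p) = 0.503835
  p = 8/35 = 0.228571: log2(p) = -2.129283, -p*log2(p) = 0.486693
  p = 6/35 = 0.171429: log2(p) = -2.544321, -p*log2(p) = 0.436169
  p = 12/35 = 0.342857: log2(p) = -1.544321, -p*log2(p) = 0.529481
H = 0.503835 + 0.486693 + 0.436169 + 0.529481 = 1.956178

H = 1.9562 bits/symbol


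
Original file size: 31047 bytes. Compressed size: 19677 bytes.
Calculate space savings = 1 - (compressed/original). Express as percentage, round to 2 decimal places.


ratio = compressed/original = 19677/31047 = 0.633781
savings = 1 - ratio = 1 - 0.633781 = 0.366219
as a percentage: 0.366219 * 100 = 36.62%

Space savings = 1 - 19677/31047 = 36.62%


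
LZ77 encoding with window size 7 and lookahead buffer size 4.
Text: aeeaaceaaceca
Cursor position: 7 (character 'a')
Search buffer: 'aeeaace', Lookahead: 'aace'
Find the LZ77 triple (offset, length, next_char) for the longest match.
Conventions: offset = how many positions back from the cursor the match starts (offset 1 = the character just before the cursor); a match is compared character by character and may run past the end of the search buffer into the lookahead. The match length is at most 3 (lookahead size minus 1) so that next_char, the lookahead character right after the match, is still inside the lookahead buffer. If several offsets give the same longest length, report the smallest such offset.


Try each offset into the search buffer:
  offset=1 (pos 6, char 'e'): match length 0
  offset=2 (pos 5, char 'c'): match length 0
  offset=3 (pos 4, char 'a'): match length 1
  offset=4 (pos 3, char 'a'): match length 3
  offset=5 (pos 2, char 'e'): match length 0
  offset=6 (pos 1, char 'e'): match length 0
  offset=7 (pos 0, char 'a'): match length 1
Longest match has length 3 at offset 4.
next_char = character at position 7 + 3 = 10 -> 'e'

Best match: offset=4, length=3 (matching 'aac' starting at position 3)
LZ77 triple: (4, 3, 'e')


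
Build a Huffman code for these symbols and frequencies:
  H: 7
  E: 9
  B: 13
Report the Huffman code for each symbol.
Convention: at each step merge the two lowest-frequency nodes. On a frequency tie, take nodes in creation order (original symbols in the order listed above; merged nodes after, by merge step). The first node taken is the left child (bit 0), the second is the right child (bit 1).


Huffman tree construction:
Step 1: Merge H(7) + E(9) = 16
Step 2: Merge B(13) + (H+E)(16) = 29
Read each symbol's code off the tree from the root (left child = 0, right child = 1).

Codes:
  H: 10 (length 2)
  E: 11 (length 2)
  B: 0 (length 1)
Average code length: 45/29 = 1.5517 bits/symbol


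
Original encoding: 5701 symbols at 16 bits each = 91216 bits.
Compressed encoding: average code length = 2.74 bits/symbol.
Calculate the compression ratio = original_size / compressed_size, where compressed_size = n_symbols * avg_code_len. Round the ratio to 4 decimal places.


original_size = n_symbols * orig_bits = 5701 * 16 = 91216 bits
compressed_size = n_symbols * avg_code_len = 5701 * 2.74 = 15620.74 bits
ratio = original_size / compressed_size = 91216 / 15620.74 = 5.8394

Compression ratio = 5.8394


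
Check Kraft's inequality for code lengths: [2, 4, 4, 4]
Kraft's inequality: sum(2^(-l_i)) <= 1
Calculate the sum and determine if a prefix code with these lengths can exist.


Sum = 2^(-2) + 2^(-4) + 2^(-4) + 2^(-4)
    = 0.25 + 0.0625 + 0.0625 + 0.0625
    = 7/16 = 0.4375
Since 0.4375 <= 1, Kraft's inequality IS satisfied.
A prefix code with these lengths CAN exist.

Kraft sum = 0.4375. Satisfied.


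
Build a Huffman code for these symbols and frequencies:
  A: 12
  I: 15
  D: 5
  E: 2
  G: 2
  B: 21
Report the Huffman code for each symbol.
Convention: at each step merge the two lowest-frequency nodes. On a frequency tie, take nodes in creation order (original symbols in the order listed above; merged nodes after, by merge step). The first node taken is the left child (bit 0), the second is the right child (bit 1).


Huffman tree construction:
Step 1: Merge E(2) + G(2) = 4
Step 2: Merge (E+G)(4) + D(5) = 9
Step 3: Merge ((E+G)+D)(9) + A(12) = 21
Step 4: Merge I(15) + B(21) = 36
Step 5: Merge (((E+G)+D)+A)(21) + (I+B)(36) = 57
Read each symbol's code off the tree from the root (left child = 0, right child = 1).

Codes:
  A: 01 (length 2)
  I: 10 (length 2)
  D: 001 (length 3)
  E: 0000 (length 4)
  G: 0001 (length 4)
  B: 11 (length 2)
Average code length: 127/57 = 2.2281 bits/symbol


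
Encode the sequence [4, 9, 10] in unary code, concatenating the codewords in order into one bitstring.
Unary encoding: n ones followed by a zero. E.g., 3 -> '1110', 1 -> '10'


Encode each number as n ones followed by a terminating 0:
  4 -> 11110 (5 bits)
  9 -> 1111111110 (10 bits)
  10 -> 11111111110 (11 bits)
Total length = 5 + 10 + 11 = 26 bits.

Unary([4, 9, 10]) = 11110111111111011111111110 (26 bits)


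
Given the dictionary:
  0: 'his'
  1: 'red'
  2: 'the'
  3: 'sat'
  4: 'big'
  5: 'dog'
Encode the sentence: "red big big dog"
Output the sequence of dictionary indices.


Look up each word in the dictionary:
  'red' -> 1
  'big' -> 4
  'big' -> 4
  'dog' -> 5

Encoded: [1, 4, 4, 5]


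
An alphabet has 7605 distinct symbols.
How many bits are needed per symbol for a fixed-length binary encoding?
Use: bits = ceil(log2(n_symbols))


log2(7605) = 12.8927
Bracket: 2^12 = 4096 < 7605 <= 2^13 = 8192
So ceil(log2(7605)) = 13

bits = ceil(log2(7605)) = ceil(12.8927) = 13 bits


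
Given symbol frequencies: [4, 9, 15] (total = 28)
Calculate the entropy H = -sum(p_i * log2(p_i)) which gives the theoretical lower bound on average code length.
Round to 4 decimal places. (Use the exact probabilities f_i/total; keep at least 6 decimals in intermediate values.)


Per-symbol terms -p_i * log2(p_i) with p_i = f_i/28:
  p = 4/28 = 0.142857: log2(p) = -2.807355, -p*log2(p) = 0.401051
  p = 9/28 = 0.321429: log2(p) = -1.637430, -p*log2(p) = 0.526317
  p = 15/28 = 0.535714: log2(p) = -0.900464, -p*log2(p) = 0.482392
H = 0.401051 + 0.526317 + 0.482392 = 1.409760

H = 1.4098 bits/symbol


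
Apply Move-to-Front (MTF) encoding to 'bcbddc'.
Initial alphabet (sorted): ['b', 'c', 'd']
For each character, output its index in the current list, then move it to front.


MTF encoding:
'b': index 0 in ['b', 'c', 'd'] -> ['b', 'c', 'd']
'c': index 1 in ['b', 'c', 'd'] -> ['c', 'b', 'd']
'b': index 1 in ['c', 'b', 'd'] -> ['b', 'c', 'd']
'd': index 2 in ['b', 'c', 'd'] -> ['d', 'b', 'c']
'd': index 0 in ['d', 'b', 'c'] -> ['d', 'b', 'c']
'c': index 2 in ['d', 'b', 'c'] -> ['c', 'd', 'b']


Output: [0, 1, 1, 2, 0, 2]


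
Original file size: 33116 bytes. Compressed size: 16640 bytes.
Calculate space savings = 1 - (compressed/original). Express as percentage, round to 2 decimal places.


ratio = compressed/original = 16640/33116 = 0.502476
savings = 1 - ratio = 1 - 0.502476 = 0.497524
as a percentage: 0.497524 * 100 = 49.75%

Space savings = 1 - 16640/33116 = 49.75%


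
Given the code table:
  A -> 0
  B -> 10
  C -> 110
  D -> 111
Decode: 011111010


Decoding:
0 -> A
111 -> D
110 -> C
10 -> B


Result: ADCB


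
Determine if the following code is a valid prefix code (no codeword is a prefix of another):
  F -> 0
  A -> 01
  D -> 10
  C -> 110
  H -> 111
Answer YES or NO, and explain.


Checking each pair (does one codeword prefix another?):
  F='0' vs A='01': prefix -- VIOLATION

NO -- this is NOT a valid prefix code. F (0) is a prefix of A (01).


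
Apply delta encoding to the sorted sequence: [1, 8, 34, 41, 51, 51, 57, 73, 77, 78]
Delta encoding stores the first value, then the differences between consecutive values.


First value: 1
Deltas:
  8 - 1 = 7
  34 - 8 = 26
  41 - 34 = 7
  51 - 41 = 10
  51 - 51 = 0
  57 - 51 = 6
  73 - 57 = 16
  77 - 73 = 4
  78 - 77 = 1


Delta encoded: [1, 7, 26, 7, 10, 0, 6, 16, 4, 1]


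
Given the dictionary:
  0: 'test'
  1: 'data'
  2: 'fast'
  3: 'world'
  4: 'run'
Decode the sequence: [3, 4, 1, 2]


Look up each index in the dictionary:
  3 -> 'world'
  4 -> 'run'
  1 -> 'data'
  2 -> 'fast'

Decoded: "world run data fast"


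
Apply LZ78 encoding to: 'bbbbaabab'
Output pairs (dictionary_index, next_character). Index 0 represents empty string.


LZ78 encoding steps:
Dictionary: {0: ''}
Step 1: w='' (idx 0), next='b' -> output (0, 'b'), add 'b' as idx 1
Step 2: w='b' (idx 1), next='b' -> output (1, 'b'), add 'bb' as idx 2
Step 3: w='b' (idx 1), next='a' -> output (1, 'a'), add 'ba' as idx 3
Step 4: w='' (idx 0), next='a' -> output (0, 'a'), add 'a' as idx 4
Step 5: w='ba' (idx 3), next='b' -> output (3, 'b'), add 'bab' as idx 5


Encoded: [(0, 'b'), (1, 'b'), (1, 'a'), (0, 'a'), (3, 'b')]


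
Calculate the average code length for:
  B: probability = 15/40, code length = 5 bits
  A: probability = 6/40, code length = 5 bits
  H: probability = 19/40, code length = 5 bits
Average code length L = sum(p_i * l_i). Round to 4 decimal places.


Weighted contributions p_i * l_i:
  B: (15/40) * 5 = 75/40
  A: (6/40) * 5 = 30/40
  H: (19/40) * 5 = 95/40
Sum = (75 + 30 + 95)/40 = 200/40

L = 200/40 = 5.0000 bits/symbol


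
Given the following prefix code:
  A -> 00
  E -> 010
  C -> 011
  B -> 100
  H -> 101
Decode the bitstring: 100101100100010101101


Decoding step by step:
Bits 100 -> B
Bits 101 -> H
Bits 100 -> B
Bits 100 -> B
Bits 010 -> E
Bits 101 -> H
Bits 101 -> H


Decoded message: BHBBEHH


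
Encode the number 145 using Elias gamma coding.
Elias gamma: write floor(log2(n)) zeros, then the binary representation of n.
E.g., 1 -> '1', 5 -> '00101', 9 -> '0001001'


num_bits = floor(log2(145)) + 1 = 8
leading_zeros = num_bits - 1 = 7
binary(145) = 10010001

Elias gamma(145) = '0000000' + '10010001' = 000000010010001 (15 bits)


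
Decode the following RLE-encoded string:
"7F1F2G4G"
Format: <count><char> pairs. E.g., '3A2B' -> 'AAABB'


Expanding each <count><char> pair:
  7F -> 'FFFFFFF'
  1F -> 'F'
  2G -> 'GG'
  4G -> 'GGGG'

Decoded = FFFFFFFFGGGGGG


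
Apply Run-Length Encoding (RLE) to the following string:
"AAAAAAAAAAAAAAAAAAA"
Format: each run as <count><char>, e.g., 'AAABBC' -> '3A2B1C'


Scanning runs left to right:
  i=0: run of 'A' x 19 -> '19A'

RLE = 19A


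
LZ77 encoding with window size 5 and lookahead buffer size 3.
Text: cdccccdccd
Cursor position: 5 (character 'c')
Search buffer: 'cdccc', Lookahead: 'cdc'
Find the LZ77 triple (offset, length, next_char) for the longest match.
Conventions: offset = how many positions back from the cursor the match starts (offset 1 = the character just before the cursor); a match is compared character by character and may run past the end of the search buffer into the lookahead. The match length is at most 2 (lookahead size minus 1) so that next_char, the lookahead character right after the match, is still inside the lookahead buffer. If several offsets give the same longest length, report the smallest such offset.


Try each offset into the search buffer:
  offset=1 (pos 4, char 'c'): match length 1
  offset=2 (pos 3, char 'c'): match length 1
  offset=3 (pos 2, char 'c'): match length 1
  offset=4 (pos 1, char 'd'): match length 0
  offset=5 (pos 0, char 'c'): match length 2
Longest match has length 2 at offset 5.
next_char = character at position 5 + 2 = 7 -> 'c'

Best match: offset=5, length=2 (matching 'cd' starting at position 0)
LZ77 triple: (5, 2, 'c')


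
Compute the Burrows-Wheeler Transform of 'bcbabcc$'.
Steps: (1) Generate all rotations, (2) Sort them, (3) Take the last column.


Rotations (sorted):
  0: $bcbabcc -> last char: c
  1: abcc$bcb -> last char: b
  2: babcc$bc -> last char: c
  3: bcbabcc$ -> last char: $
  4: bcc$bcba -> last char: a
  5: c$bcbabc -> last char: c
  6: cbabcc$b -> last char: b
  7: cc$bcbab -> last char: b


BWT = cbc$acbb


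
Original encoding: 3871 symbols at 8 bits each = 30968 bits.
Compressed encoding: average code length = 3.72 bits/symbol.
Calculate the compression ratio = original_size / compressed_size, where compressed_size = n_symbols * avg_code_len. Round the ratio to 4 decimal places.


original_size = n_symbols * orig_bits = 3871 * 8 = 30968 bits
compressed_size = n_symbols * avg_code_len = 3871 * 3.72 = 14400.12 bits
ratio = original_size / compressed_size = 30968 / 14400.12 = 2.1505

Compression ratio = 2.1505


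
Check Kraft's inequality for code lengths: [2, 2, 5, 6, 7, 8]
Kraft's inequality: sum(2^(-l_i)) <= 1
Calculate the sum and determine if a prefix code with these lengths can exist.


Sum = 2^(-2) + 2^(-2) + 2^(-5) + 2^(-6) + 2^(-7) + 2^(-8)
    = 0.25 + 0.25 + 0.03125 + 0.015625 + 0.0078125 + 0.00390625
    = 143/256 = 0.55859375
Since 0.55859375 <= 1, Kraft's inequality IS satisfied.
A prefix code with these lengths CAN exist.

Kraft sum = 0.55859375. Satisfied.


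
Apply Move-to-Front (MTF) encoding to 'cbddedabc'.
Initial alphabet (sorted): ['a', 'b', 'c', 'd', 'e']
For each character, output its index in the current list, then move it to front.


MTF encoding:
'c': index 2 in ['a', 'b', 'c', 'd', 'e'] -> ['c', 'a', 'b', 'd', 'e']
'b': index 2 in ['c', 'a', 'b', 'd', 'e'] -> ['b', 'c', 'a', 'd', 'e']
'd': index 3 in ['b', 'c', 'a', 'd', 'e'] -> ['d', 'b', 'c', 'a', 'e']
'd': index 0 in ['d', 'b', 'c', 'a', 'e'] -> ['d', 'b', 'c', 'a', 'e']
'e': index 4 in ['d', 'b', 'c', 'a', 'e'] -> ['e', 'd', 'b', 'c', 'a']
'd': index 1 in ['e', 'd', 'b', 'c', 'a'] -> ['d', 'e', 'b', 'c', 'a']
'a': index 4 in ['d', 'e', 'b', 'c', 'a'] -> ['a', 'd', 'e', 'b', 'c']
'b': index 3 in ['a', 'd', 'e', 'b', 'c'] -> ['b', 'a', 'd', 'e', 'c']
'c': index 4 in ['b', 'a', 'd', 'e', 'c'] -> ['c', 'b', 'a', 'd', 'e']


Output: [2, 2, 3, 0, 4, 1, 4, 3, 4]


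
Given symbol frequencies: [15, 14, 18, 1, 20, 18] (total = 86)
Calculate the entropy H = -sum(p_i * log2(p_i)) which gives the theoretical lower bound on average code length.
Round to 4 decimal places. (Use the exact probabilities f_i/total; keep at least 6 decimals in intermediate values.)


Per-symbol terms -p_i * log2(p_i) with p_i = f_i/86:
  p = 15/86 = 0.174419: log2(p) = -2.519374, -p*log2(p) = 0.439426
  p = 14/86 = 0.162791: log2(p) = -2.618910, -p*log2(p) = 0.426334
  p = 18/86 = 0.209302: log2(p) = -2.256340, -p*log2(p) = 0.472257
  p = 1/86 = 0.011628: log2(p) = -6.426265, -p*log2(p) = 0.074724
  p = 20/86 = 0.232558: log2(p) = -2.104337, -p*log2(p) = 0.489381
  p = 18/86 = 0.209302: log2(p) = -2.256340, -p*log2(p) = 0.472257
H = 0.439426 + 0.426334 + 0.472257 + 0.074724 + 0.489381 + 0.472257 = 2.374379

H = 2.3744 bits/symbol


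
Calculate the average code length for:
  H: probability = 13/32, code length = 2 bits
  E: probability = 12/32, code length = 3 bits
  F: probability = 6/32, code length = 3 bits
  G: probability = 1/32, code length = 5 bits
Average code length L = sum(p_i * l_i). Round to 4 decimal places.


Weighted contributions p_i * l_i:
  H: (13/32) * 2 = 26/32
  E: (12/32) * 3 = 36/32
  F: (6/32) * 3 = 18/32
  G: (1/32) * 5 = 5/32
Sum = (26 + 36 + 18 + 5)/32 = 85/32

L = 85/32 = 2.6563 bits/symbol


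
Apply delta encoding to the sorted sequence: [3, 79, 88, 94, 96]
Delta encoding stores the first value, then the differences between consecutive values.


First value: 3
Deltas:
  79 - 3 = 76
  88 - 79 = 9
  94 - 88 = 6
  96 - 94 = 2


Delta encoded: [3, 76, 9, 6, 2]


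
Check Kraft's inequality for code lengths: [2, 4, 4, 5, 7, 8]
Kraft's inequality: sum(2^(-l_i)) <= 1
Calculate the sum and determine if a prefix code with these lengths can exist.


Sum = 2^(-2) + 2^(-4) + 2^(-4) + 2^(-5) + 2^(-7) + 2^(-8)
    = 0.25 + 0.0625 + 0.0625 + 0.03125 + 0.0078125 + 0.00390625
    = 107/256 = 0.41796875
Since 0.41796875 <= 1, Kraft's inequality IS satisfied.
A prefix code with these lengths CAN exist.

Kraft sum = 0.41796875. Satisfied.


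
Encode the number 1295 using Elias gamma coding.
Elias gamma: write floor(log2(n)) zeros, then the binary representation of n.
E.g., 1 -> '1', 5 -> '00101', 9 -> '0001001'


num_bits = floor(log2(1295)) + 1 = 11
leading_zeros = num_bits - 1 = 10
binary(1295) = 10100001111

Elias gamma(1295) = '0000000000' + '10100001111' = 000000000010100001111 (21 bits)


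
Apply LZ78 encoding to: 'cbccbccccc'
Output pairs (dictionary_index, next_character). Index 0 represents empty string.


LZ78 encoding steps:
Dictionary: {0: ''}
Step 1: w='' (idx 0), next='c' -> output (0, 'c'), add 'c' as idx 1
Step 2: w='' (idx 0), next='b' -> output (0, 'b'), add 'b' as idx 2
Step 3: w='c' (idx 1), next='c' -> output (1, 'c'), add 'cc' as idx 3
Step 4: w='b' (idx 2), next='c' -> output (2, 'c'), add 'bc' as idx 4
Step 5: w='cc' (idx 3), next='c' -> output (3, 'c'), add 'ccc' as idx 5
Step 6: w='c' (idx 1), end of input -> output (1, '')


Encoded: [(0, 'c'), (0, 'b'), (1, 'c'), (2, 'c'), (3, 'c'), (1, '')]


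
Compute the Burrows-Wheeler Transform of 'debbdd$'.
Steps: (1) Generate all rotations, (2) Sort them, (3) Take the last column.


Rotations (sorted):
  0: $debbdd -> last char: d
  1: bbdd$de -> last char: e
  2: bdd$deb -> last char: b
  3: d$debbd -> last char: d
  4: dd$debb -> last char: b
  5: debbdd$ -> last char: $
  6: ebbdd$d -> last char: d


BWT = debdb$d


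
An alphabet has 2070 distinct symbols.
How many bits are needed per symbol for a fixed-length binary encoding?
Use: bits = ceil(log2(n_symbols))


log2(2070) = 11.0154
Bracket: 2^11 = 2048 < 2070 <= 2^12 = 4096
So ceil(log2(2070)) = 12

bits = ceil(log2(2070)) = ceil(11.0154) = 12 bits


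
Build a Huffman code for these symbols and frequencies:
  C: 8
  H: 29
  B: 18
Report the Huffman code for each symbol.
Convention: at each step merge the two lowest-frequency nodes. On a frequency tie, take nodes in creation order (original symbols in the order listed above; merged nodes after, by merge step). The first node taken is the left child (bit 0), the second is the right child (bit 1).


Huffman tree construction:
Step 1: Merge C(8) + B(18) = 26
Step 2: Merge (C+B)(26) + H(29) = 55
Read each symbol's code off the tree from the root (left child = 0, right child = 1).

Codes:
  C: 00 (length 2)
  H: 1 (length 1)
  B: 01 (length 2)
Average code length: 81/55 = 1.4727 bits/symbol


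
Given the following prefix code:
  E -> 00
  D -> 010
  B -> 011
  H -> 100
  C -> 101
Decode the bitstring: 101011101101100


Decoding step by step:
Bits 101 -> C
Bits 011 -> B
Bits 101 -> C
Bits 101 -> C
Bits 100 -> H


Decoded message: CBCCH


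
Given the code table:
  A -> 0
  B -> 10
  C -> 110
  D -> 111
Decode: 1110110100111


Decoding:
111 -> D
0 -> A
110 -> C
10 -> B
0 -> A
111 -> D


Result: DACBAD


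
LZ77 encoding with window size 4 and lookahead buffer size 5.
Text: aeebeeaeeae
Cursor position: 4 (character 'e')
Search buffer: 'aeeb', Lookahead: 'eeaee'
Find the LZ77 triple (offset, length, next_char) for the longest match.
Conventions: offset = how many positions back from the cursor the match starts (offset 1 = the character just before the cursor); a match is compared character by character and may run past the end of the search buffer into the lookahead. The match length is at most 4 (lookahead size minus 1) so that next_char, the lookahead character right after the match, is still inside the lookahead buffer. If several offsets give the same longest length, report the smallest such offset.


Try each offset into the search buffer:
  offset=1 (pos 3, char 'b'): match length 0
  offset=2 (pos 2, char 'e'): match length 1
  offset=3 (pos 1, char 'e'): match length 2
  offset=4 (pos 0, char 'a'): match length 0
Longest match has length 2 at offset 3.
next_char = character at position 4 + 2 = 6 -> 'a'

Best match: offset=3, length=2 (matching 'ee' starting at position 1)
LZ77 triple: (3, 2, 'a')


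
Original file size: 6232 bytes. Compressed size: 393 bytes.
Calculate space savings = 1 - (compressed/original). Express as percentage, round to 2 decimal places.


ratio = compressed/original = 393/6232 = 0.063062
savings = 1 - ratio = 1 - 0.063062 = 0.936938
as a percentage: 0.936938 * 100 = 93.69%

Space savings = 1 - 393/6232 = 93.69%


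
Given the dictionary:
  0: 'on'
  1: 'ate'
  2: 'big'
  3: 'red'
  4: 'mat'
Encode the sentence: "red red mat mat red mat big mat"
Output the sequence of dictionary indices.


Look up each word in the dictionary:
  'red' -> 3
  'red' -> 3
  'mat' -> 4
  'mat' -> 4
  'red' -> 3
  'mat' -> 4
  'big' -> 2
  'mat' -> 4

Encoded: [3, 3, 4, 4, 3, 4, 2, 4]


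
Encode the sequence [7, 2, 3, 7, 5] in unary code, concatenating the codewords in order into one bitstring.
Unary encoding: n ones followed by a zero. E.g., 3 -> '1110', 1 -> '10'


Encode each number as n ones followed by a terminating 0:
  7 -> 11111110 (8 bits)
  2 -> 110 (3 bits)
  3 -> 1110 (4 bits)
  7 -> 11111110 (8 bits)
  5 -> 111110 (6 bits)
Total length = 8 + 3 + 4 + 8 + 6 = 29 bits.

Unary([7, 2, 3, 7, 5]) = 11111110110111011111110111110 (29 bits)


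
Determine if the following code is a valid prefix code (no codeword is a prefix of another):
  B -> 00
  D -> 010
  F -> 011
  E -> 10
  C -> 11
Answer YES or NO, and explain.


Checking each pair (does one codeword prefix another?):
  B='00' vs D='010': no prefix
  B='00' vs F='011': no prefix
  B='00' vs E='10': no prefix
  B='00' vs C='11': no prefix
  D='010' vs B='00': no prefix
  D='010' vs F='011': no prefix
  D='010' vs E='10': no prefix
  D='010' vs C='11': no prefix
  F='011' vs B='00': no prefix
  F='011' vs D='010': no prefix
  F='011' vs E='10': no prefix
  F='011' vs C='11': no prefix
  E='10' vs B='00': no prefix
  E='10' vs D='010': no prefix
  E='10' vs F='011': no prefix
  E='10' vs C='11': no prefix
  C='11' vs B='00': no prefix
  C='11' vs D='010': no prefix
  C='11' vs F='011': no prefix
  C='11' vs E='10': no prefix
No violation found over all pairs.

YES -- this is a valid prefix code. No codeword is a prefix of any other codeword.


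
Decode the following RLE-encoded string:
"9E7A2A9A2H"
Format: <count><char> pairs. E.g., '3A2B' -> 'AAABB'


Expanding each <count><char> pair:
  9E -> 'EEEEEEEEE'
  7A -> 'AAAAAAA'
  2A -> 'AA'
  9A -> 'AAAAAAAAA'
  2H -> 'HH'

Decoded = EEEEEEEEEAAAAAAAAAAAAAAAAAAHH


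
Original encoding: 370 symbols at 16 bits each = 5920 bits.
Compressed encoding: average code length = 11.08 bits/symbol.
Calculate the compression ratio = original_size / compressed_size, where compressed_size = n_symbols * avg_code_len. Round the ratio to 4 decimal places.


original_size = n_symbols * orig_bits = 370 * 16 = 5920 bits
compressed_size = n_symbols * avg_code_len = 370 * 11.08 = 4099.6 bits
ratio = original_size / compressed_size = 5920 / 4099.6 = 1.444

Compression ratio = 1.444


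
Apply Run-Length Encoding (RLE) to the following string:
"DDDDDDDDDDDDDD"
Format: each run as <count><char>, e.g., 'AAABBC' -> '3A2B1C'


Scanning runs left to right:
  i=0: run of 'D' x 14 -> '14D'

RLE = 14D


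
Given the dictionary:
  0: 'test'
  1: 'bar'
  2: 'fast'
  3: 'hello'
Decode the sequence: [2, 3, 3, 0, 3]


Look up each index in the dictionary:
  2 -> 'fast'
  3 -> 'hello'
  3 -> 'hello'
  0 -> 'test'
  3 -> 'hello'

Decoded: "fast hello hello test hello"


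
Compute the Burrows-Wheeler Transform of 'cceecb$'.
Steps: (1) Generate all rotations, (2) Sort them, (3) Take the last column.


Rotations (sorted):
  0: $cceecb -> last char: b
  1: b$cceec -> last char: c
  2: cb$ccee -> last char: e
  3: cceecb$ -> last char: $
  4: ceecb$c -> last char: c
  5: ecb$cce -> last char: e
  6: eecb$cc -> last char: c


BWT = bce$cec


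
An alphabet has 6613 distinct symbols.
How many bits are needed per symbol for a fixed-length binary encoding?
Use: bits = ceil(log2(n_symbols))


log2(6613) = 12.6911
Bracket: 2^12 = 4096 < 6613 <= 2^13 = 8192
So ceil(log2(6613)) = 13

bits = ceil(log2(6613)) = ceil(12.6911) = 13 bits


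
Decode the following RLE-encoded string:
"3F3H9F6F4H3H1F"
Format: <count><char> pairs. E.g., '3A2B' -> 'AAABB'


Expanding each <count><char> pair:
  3F -> 'FFF'
  3H -> 'HHH'
  9F -> 'FFFFFFFFF'
  6F -> 'FFFFFF'
  4H -> 'HHHH'
  3H -> 'HHH'
  1F -> 'F'

Decoded = FFFHHHFFFFFFFFFFFFFFFHHHHHHHF


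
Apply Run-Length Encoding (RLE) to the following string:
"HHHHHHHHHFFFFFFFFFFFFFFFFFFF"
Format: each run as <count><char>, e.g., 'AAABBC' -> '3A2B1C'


Scanning runs left to right:
  i=0: run of 'H' x 9 -> '9H'
  i=9: run of 'F' x 19 -> '19F'

RLE = 9H19F


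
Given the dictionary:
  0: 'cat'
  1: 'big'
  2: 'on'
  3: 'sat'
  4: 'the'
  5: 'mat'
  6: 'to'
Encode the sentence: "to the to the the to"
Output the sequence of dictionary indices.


Look up each word in the dictionary:
  'to' -> 6
  'the' -> 4
  'to' -> 6
  'the' -> 4
  'the' -> 4
  'to' -> 6

Encoded: [6, 4, 6, 4, 4, 6]


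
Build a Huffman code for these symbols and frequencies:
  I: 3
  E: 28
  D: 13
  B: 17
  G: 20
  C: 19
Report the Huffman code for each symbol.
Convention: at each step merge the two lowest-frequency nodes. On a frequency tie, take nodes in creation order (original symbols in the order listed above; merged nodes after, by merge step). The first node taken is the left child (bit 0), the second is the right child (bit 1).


Huffman tree construction:
Step 1: Merge I(3) + D(13) = 16
Step 2: Merge (I+D)(16) + B(17) = 33
Step 3: Merge C(19) + G(20) = 39
Step 4: Merge E(28) + ((I+D)+B)(33) = 61
Step 5: Merge (C+G)(39) + (E+((I+D)+B))(61) = 100
Read each symbol's code off the tree from the root (left child = 0, right child = 1).

Codes:
  I: 1100 (length 4)
  E: 10 (length 2)
  D: 1101 (length 4)
  B: 111 (length 3)
  G: 01 (length 2)
  C: 00 (length 2)
Average code length: 249/100 = 2.4900 bits/symbol


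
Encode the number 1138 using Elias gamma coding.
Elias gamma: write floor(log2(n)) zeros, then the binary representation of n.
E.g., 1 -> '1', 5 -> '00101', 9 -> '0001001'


num_bits = floor(log2(1138)) + 1 = 11
leading_zeros = num_bits - 1 = 10
binary(1138) = 10001110010

Elias gamma(1138) = '0000000000' + '10001110010' = 000000000010001110010 (21 bits)


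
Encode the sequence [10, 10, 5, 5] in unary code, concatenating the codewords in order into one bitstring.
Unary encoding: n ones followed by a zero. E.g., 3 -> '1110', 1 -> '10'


Encode each number as n ones followed by a terminating 0:
  10 -> 11111111110 (11 bits)
  10 -> 11111111110 (11 bits)
  5 -> 111110 (6 bits)
  5 -> 111110 (6 bits)
Total length = 11 + 11 + 6 + 6 = 34 bits.

Unary([10, 10, 5, 5]) = 1111111111011111111110111110111110 (34 bits)


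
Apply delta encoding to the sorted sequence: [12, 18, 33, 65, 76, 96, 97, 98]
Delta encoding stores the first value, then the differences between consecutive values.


First value: 12
Deltas:
  18 - 12 = 6
  33 - 18 = 15
  65 - 33 = 32
  76 - 65 = 11
  96 - 76 = 20
  97 - 96 = 1
  98 - 97 = 1


Delta encoded: [12, 6, 15, 32, 11, 20, 1, 1]


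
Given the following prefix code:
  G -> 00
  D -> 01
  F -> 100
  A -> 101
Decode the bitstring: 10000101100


Decoding step by step:
Bits 100 -> F
Bits 00 -> G
Bits 101 -> A
Bits 100 -> F


Decoded message: FGAF


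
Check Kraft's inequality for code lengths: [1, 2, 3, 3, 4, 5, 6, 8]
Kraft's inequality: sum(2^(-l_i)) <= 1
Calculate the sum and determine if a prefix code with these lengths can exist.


Sum = 2^(-1) + 2^(-2) + 2^(-3) + 2^(-3) + 2^(-4) + 2^(-5) + 2^(-6) + 2^(-8)
    = 0.5 + 0.25 + 0.125 + 0.125 + 0.0625 + 0.03125 + 0.015625 + 0.00390625
    = 285/256 = 1.11328125
Since 1.11328125 > 1, Kraft's inequality is NOT satisfied.
A prefix code with these lengths CANNOT exist.

Kraft sum = 1.11328125. Not satisfied.


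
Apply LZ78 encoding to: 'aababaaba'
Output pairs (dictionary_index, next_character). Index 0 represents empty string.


LZ78 encoding steps:
Dictionary: {0: ''}
Step 1: w='' (idx 0), next='a' -> output (0, 'a'), add 'a' as idx 1
Step 2: w='a' (idx 1), next='b' -> output (1, 'b'), add 'ab' as idx 2
Step 3: w='ab' (idx 2), next='a' -> output (2, 'a'), add 'aba' as idx 3
Step 4: w='aba' (idx 3), end of input -> output (3, '')


Encoded: [(0, 'a'), (1, 'b'), (2, 'a'), (3, '')]


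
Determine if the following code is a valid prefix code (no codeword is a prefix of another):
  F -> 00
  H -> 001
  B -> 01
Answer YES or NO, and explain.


Checking each pair (does one codeword prefix another?):
  F='00' vs H='001': prefix -- VIOLATION

NO -- this is NOT a valid prefix code. F (00) is a prefix of H (001).


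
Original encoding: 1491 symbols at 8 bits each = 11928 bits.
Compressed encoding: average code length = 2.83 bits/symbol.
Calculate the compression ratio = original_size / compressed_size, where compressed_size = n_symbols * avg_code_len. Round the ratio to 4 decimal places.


original_size = n_symbols * orig_bits = 1491 * 8 = 11928 bits
compressed_size = n_symbols * avg_code_len = 1491 * 2.83 = 4219.53 bits
ratio = original_size / compressed_size = 11928 / 4219.53 = 2.8269

Compression ratio = 2.8269


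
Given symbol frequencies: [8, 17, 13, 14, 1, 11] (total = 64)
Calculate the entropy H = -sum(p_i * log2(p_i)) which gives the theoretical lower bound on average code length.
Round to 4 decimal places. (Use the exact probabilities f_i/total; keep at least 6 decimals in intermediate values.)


Per-symbol terms -p_i * log2(p_i) with p_i = f_i/64:
  p = 8/64 = 0.125000: log2(p) = -3.000000, -p*log2(p) = 0.375000
  p = 17/64 = 0.265625: log2(p) = -1.912537, -p*log2(p) = 0.508018
  p = 13/64 = 0.203125: log2(p) = -2.299560, -p*log2(p) = 0.467098
  p = 14/64 = 0.218750: log2(p) = -2.192645, -p*log2(p) = 0.479641
  p = 1/64 = 0.015625: log2(p) = -6.000000, -p*log2(p) = 0.093750
  p = 11/64 = 0.171875: log2(p) = -2.540568, -p*log2(p) = 0.436660
H = 0.375000 + 0.508018 + 0.467098 + 0.479641 + 0.093750 + 0.436660 = 2.360167

H = 2.3602 bits/symbol


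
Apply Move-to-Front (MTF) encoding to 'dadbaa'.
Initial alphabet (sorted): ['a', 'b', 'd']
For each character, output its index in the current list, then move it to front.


MTF encoding:
'd': index 2 in ['a', 'b', 'd'] -> ['d', 'a', 'b']
'a': index 1 in ['d', 'a', 'b'] -> ['a', 'd', 'b']
'd': index 1 in ['a', 'd', 'b'] -> ['d', 'a', 'b']
'b': index 2 in ['d', 'a', 'b'] -> ['b', 'd', 'a']
'a': index 2 in ['b', 'd', 'a'] -> ['a', 'b', 'd']
'a': index 0 in ['a', 'b', 'd'] -> ['a', 'b', 'd']


Output: [2, 1, 1, 2, 2, 0]


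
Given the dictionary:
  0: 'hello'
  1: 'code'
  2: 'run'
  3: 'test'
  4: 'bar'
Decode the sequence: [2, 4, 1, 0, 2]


Look up each index in the dictionary:
  2 -> 'run'
  4 -> 'bar'
  1 -> 'code'
  0 -> 'hello'
  2 -> 'run'

Decoded: "run bar code hello run"


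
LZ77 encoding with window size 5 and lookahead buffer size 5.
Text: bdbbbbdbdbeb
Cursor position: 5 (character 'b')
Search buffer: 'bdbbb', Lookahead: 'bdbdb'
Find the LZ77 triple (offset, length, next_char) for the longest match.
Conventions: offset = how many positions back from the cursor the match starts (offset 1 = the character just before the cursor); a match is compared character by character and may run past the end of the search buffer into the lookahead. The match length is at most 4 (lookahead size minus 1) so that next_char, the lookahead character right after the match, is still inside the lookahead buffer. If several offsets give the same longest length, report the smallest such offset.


Try each offset into the search buffer:
  offset=1 (pos 4, char 'b'): match length 1
  offset=2 (pos 3, char 'b'): match length 1
  offset=3 (pos 2, char 'b'): match length 1
  offset=4 (pos 1, char 'd'): match length 0
  offset=5 (pos 0, char 'b'): match length 3
Longest match has length 3 at offset 5.
next_char = character at position 5 + 3 = 8 -> 'd'

Best match: offset=5, length=3 (matching 'bdb' starting at position 0)
LZ77 triple: (5, 3, 'd')


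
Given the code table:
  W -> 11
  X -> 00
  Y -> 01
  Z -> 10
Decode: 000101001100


Decoding:
00 -> X
01 -> Y
01 -> Y
00 -> X
11 -> W
00 -> X


Result: XYYXWX


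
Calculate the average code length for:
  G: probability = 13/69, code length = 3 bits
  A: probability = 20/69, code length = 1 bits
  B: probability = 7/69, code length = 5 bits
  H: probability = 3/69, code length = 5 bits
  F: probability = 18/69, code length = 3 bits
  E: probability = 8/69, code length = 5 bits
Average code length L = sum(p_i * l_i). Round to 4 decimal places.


Weighted contributions p_i * l_i:
  G: (13/69) * 3 = 39/69
  A: (20/69) * 1 = 20/69
  B: (7/69) * 5 = 35/69
  H: (3/69) * 5 = 15/69
  F: (18/69) * 3 = 54/69
  E: (8/69) * 5 = 40/69
Sum = (39 + 20 + 35 + 15 + 54 + 40)/69 = 203/69

L = 203/69 = 2.9420 bits/symbol


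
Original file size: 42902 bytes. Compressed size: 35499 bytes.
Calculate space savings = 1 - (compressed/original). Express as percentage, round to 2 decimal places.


ratio = compressed/original = 35499/42902 = 0.827444
savings = 1 - ratio = 1 - 0.827444 = 0.172556
as a percentage: 0.172556 * 100 = 17.26%

Space savings = 1 - 35499/42902 = 17.26%


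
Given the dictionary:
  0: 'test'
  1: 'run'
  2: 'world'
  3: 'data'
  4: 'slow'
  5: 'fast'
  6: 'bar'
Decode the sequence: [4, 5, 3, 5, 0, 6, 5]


Look up each index in the dictionary:
  4 -> 'slow'
  5 -> 'fast'
  3 -> 'data'
  5 -> 'fast'
  0 -> 'test'
  6 -> 'bar'
  5 -> 'fast'

Decoded: "slow fast data fast test bar fast"


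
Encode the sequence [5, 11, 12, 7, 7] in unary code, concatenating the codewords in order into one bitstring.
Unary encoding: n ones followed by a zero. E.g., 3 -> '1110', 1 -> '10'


Encode each number as n ones followed by a terminating 0:
  5 -> 111110 (6 bits)
  11 -> 111111111110 (12 bits)
  12 -> 1111111111110 (13 bits)
  7 -> 11111110 (8 bits)
  7 -> 11111110 (8 bits)
Total length = 6 + 12 + 13 + 8 + 8 = 47 bits.

Unary([5, 11, 12, 7, 7]) = 11111011111111111011111111111101111111011111110 (47 bits)


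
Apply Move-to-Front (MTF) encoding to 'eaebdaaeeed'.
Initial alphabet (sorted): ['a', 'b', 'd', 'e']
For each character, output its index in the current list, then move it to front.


MTF encoding:
'e': index 3 in ['a', 'b', 'd', 'e'] -> ['e', 'a', 'b', 'd']
'a': index 1 in ['e', 'a', 'b', 'd'] -> ['a', 'e', 'b', 'd']
'e': index 1 in ['a', 'e', 'b', 'd'] -> ['e', 'a', 'b', 'd']
'b': index 2 in ['e', 'a', 'b', 'd'] -> ['b', 'e', 'a', 'd']
'd': index 3 in ['b', 'e', 'a', 'd'] -> ['d', 'b', 'e', 'a']
'a': index 3 in ['d', 'b', 'e', 'a'] -> ['a', 'd', 'b', 'e']
'a': index 0 in ['a', 'd', 'b', 'e'] -> ['a', 'd', 'b', 'e']
'e': index 3 in ['a', 'd', 'b', 'e'] -> ['e', 'a', 'd', 'b']
'e': index 0 in ['e', 'a', 'd', 'b'] -> ['e', 'a', 'd', 'b']
'e': index 0 in ['e', 'a', 'd', 'b'] -> ['e', 'a', 'd', 'b']
'd': index 2 in ['e', 'a', 'd', 'b'] -> ['d', 'e', 'a', 'b']


Output: [3, 1, 1, 2, 3, 3, 0, 3, 0, 0, 2]
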